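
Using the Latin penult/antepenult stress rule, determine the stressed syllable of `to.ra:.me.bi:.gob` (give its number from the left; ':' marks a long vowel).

Classical Latin: stress the penult if heavy (long vowel or closed), else the antepenult.
Weights: 3 me L, 4 bi: H, 5 gob H.
The penult (syllable 4, bi:) is heavy, so it takes stress.
Stress on syllable 4: to.ra:.me.ˈbi:.gob.

4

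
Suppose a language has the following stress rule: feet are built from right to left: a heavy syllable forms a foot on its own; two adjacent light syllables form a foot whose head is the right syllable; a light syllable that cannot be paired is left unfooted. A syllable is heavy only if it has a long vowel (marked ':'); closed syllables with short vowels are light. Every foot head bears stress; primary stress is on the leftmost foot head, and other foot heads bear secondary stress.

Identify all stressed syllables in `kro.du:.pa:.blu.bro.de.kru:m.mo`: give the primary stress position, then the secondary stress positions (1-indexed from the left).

Weights: 1 kro L, 2 du: H, 3 pa: H, 4 blu L, 5 bro L, 6 de L, 7 kru:m H, 8 mo L.
Parse right to left (heavy = foot alone; LL = one foot; stranded L unfooted): kro (ˈdu:) (ˈpa:) blu (bro.ˈde) (ˈkru:m) mo.
Foot heads: 2, 3, 6, 7.
Primary stress on the leftmost head = syllable 2.
Secondary stress on 3, 6, 7: kro.ˈdu:.ˌpa:.blu.bro.ˌde.ˌkru:m.mo.

primary 2, secondary 3, 6, 7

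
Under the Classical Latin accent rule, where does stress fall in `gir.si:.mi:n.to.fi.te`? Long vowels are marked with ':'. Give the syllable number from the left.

Classical Latin: stress the penult if heavy (long vowel or closed), else the antepenult.
Weights: 4 to L, 5 fi L, 6 te L.
The penult (syllable 5, fi) is light, so stress falls on the antepenult (syllable 4, to).
Stress on syllable 4: gir.si:.mi:n.ˈto.fi.te.

4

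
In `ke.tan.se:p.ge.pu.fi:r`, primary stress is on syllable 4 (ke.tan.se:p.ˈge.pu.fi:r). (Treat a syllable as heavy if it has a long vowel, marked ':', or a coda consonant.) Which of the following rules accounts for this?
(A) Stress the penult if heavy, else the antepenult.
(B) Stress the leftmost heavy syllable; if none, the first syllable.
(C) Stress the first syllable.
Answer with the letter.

A

Rule A → syllable 4 ✓.
Rule B → syllable 2 (observed: 4).
Rule C → syllable 1 (observed: 4).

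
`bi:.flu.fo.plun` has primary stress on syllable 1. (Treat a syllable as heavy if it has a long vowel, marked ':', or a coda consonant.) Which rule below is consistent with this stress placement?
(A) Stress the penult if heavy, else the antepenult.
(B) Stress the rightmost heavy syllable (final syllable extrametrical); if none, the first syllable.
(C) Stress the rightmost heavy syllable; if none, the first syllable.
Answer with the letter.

Rule A → syllable 2 (observed: 1).
Rule B → syllable 1 ✓.
Rule C → syllable 4 (observed: 1).

B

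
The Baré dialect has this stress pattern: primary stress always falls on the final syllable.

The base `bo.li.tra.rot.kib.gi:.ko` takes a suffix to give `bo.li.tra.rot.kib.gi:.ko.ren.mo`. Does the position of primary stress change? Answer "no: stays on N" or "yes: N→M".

Base `bo.li.tra.rot.kib.gi:.ko` (7 syllables):
  The word has 7 syllables; the final syllable is syllable 7 (ko).
  → primary stress on syllable 7.
Suffixed `bo.li.tra.rot.kib.gi:.ko.ren.mo` (9 syllables):
  The word has 9 syllables; the final syllable is syllable 9 (mo).
  → primary stress on syllable 9.

yes: 7→9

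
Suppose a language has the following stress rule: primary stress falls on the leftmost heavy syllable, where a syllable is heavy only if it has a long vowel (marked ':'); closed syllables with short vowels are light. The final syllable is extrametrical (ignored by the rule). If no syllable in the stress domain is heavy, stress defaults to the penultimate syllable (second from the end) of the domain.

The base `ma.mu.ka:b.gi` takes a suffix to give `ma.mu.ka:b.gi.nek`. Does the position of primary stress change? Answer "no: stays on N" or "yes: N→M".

no: stays on 3

Base `ma.mu.ka:b.gi` (4 syllables):
  The final syllable (4, gi) is extrametrical; the stress domain is syllables 1–3.
  Weights: 1 ma L, 2 mu L, 3 ka:b H.
  Heavy syllables in the domain: 3. The leftmost is syllable 3 (ka:b).
  → primary stress on syllable 3.
Suffixed `ma.mu.ka:b.gi.nek` (5 syllables):
  The final syllable (5, nek) is extrametrical; the stress domain is syllables 1–4.
  Weights: 1 ma L, 2 mu L, 3 ka:b H, 4 gi L.
  Heavy syllables in the domain: 3. The leftmost is syllable 3 (ka:b).
  → primary stress on syllable 3.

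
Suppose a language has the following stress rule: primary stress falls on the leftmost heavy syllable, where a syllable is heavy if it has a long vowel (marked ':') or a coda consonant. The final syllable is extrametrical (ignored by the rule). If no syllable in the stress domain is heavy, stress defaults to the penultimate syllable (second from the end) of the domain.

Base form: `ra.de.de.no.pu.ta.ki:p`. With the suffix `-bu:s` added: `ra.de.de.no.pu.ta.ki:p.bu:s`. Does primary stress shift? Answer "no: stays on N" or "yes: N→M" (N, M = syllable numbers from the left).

yes: 5→7

Base `ra.de.de.no.pu.ta.ki:p` (7 syllables):
  The final syllable (7, ki:p) is extrametrical; the stress domain is syllables 1–6.
  Weights: 1 ra L, 2 de L, 3 de L, 4 no L, 5 pu L, 6 ta L.
  No heavy syllable in the domain; default to the penultimate syllable (second from the end) of the domain = syllable 5.
  → primary stress on syllable 5.
Suffixed `ra.de.de.no.pu.ta.ki:p.bu:s` (8 syllables):
  The final syllable (8, bu:s) is extrametrical; the stress domain is syllables 1–7.
  Weights: 1 ra L, 2 de L, 3 de L, 4 no L, 5 pu L, 6 ta L, 7 ki:p H.
  Heavy syllables in the domain: 7. The leftmost is syllable 7 (ki:p).
  → primary stress on syllable 7.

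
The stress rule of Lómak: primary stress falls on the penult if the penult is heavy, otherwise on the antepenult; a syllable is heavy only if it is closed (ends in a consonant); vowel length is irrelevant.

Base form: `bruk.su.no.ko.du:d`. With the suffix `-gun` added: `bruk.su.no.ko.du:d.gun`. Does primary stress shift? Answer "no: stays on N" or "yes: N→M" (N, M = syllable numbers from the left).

yes: 3→5

Base `bruk.su.no.ko.du:d` (5 syllables):
  Weights: 3 no L, 4 ko L, 5 du:d H.
  The penult (syllable 4, ko) is light, so stress falls on the antepenult (syllable 3, no).
  → primary stress on syllable 3.
Suffixed `bruk.su.no.ko.du:d.gun` (6 syllables):
  Weights: 4 ko L, 5 du:d H, 6 gun H.
  The penult (syllable 5, du:d) is heavy, so it takes stress.
  → primary stress on syllable 5.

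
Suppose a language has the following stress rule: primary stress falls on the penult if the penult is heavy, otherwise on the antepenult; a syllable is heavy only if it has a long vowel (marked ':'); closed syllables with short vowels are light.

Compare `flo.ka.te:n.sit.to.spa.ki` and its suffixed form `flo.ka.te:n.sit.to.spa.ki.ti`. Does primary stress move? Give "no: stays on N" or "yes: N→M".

yes: 5→6

Base `flo.ka.te:n.sit.to.spa.ki` (7 syllables):
  Weights: 5 to L, 6 spa L, 7 ki L.
  The penult (syllable 6, spa) is light, so stress falls on the antepenult (syllable 5, to).
  → primary stress on syllable 5.
Suffixed `flo.ka.te:n.sit.to.spa.ki.ti` (8 syllables):
  Weights: 6 spa L, 7 ki L, 8 ti L.
  The penult (syllable 7, ki) is light, so stress falls on the antepenult (syllable 6, spa).
  → primary stress on syllable 6.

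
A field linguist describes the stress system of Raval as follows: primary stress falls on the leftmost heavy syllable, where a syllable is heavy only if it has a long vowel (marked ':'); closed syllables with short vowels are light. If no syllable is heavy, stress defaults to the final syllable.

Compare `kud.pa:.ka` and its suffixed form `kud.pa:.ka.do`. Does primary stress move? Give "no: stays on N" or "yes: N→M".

no: stays on 2

Base `kud.pa:.ka` (3 syllables):
  Weights: 1 kud L, 2 pa: H, 3 ka L.
  Heavy syllables in the domain: 2. The leftmost is syllable 2 (pa:).
  → primary stress on syllable 2.
Suffixed `kud.pa:.ka.do` (4 syllables):
  Weights: 1 kud L, 2 pa: H, 3 ka L, 4 do L.
  Heavy syllables in the domain: 2. The leftmost is syllable 2 (pa:).
  → primary stress on syllable 2.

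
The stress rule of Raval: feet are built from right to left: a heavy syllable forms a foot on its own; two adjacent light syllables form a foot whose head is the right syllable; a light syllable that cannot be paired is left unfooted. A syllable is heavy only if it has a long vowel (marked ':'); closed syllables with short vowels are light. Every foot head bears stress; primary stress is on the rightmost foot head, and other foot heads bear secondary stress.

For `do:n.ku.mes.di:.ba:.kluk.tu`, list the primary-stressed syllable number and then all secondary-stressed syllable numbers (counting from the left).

Weights: 1 do:n H, 2 ku L, 3 mes L, 4 di: H, 5 ba: H, 6 kluk L, 7 tu L.
Parse right to left (heavy = foot alone; LL = one foot; stranded L unfooted): (ˈdo:n) (ku.ˈmes) (ˈdi:) (ˈba:) (kluk.ˈtu).
Foot heads: 1, 3, 4, 5, 7.
Primary stress on the rightmost head = syllable 7.
Secondary stress on 1, 3, 4, 5: ˌdo:n.ku.ˌmes.ˌdi:.ˌba:.kluk.ˈtu.

primary 7, secondary 1, 3, 4, 5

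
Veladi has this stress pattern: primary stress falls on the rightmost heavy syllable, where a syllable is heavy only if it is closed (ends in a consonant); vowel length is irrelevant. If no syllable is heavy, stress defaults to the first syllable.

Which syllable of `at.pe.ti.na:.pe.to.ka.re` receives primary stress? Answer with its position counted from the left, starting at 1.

1

Weights: 1 at H, 2 pe L, 3 ti L, 4 na: L, 5 pe L, 6 to L, 7 ka L, 8 re L.
Heavy syllables in the domain: 1. The rightmost is syllable 1 (at).
Primary stress: syllable 1 → ˈat.pe.ti.na:.pe.to.ka.re.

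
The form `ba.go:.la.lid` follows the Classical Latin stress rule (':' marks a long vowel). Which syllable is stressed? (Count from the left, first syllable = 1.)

2

Classical Latin: stress the penult if heavy (long vowel or closed), else the antepenult.
Weights: 2 go: H, 3 la L, 4 lid H.
The penult (syllable 3, la) is light, so stress falls on the antepenult (syllable 2, go:).
Stress on syllable 2: ba.ˈgo:.la.lid.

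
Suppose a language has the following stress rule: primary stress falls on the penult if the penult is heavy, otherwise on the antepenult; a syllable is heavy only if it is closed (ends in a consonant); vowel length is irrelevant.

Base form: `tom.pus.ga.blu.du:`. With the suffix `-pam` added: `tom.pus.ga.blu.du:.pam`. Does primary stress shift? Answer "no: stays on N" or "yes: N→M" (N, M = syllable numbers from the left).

yes: 3→4

Base `tom.pus.ga.blu.du:` (5 syllables):
  Weights: 3 ga L, 4 blu L, 5 du: L.
  The penult (syllable 4, blu) is light, so stress falls on the antepenult (syllable 3, ga).
  → primary stress on syllable 3.
Suffixed `tom.pus.ga.blu.du:.pam` (6 syllables):
  Weights: 4 blu L, 5 du: L, 6 pam H.
  The penult (syllable 5, du:) is light, so stress falls on the antepenult (syllable 4, blu).
  → primary stress on syllable 4.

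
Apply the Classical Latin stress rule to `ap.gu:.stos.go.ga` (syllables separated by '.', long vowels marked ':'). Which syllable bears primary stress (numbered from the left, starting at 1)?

3

Classical Latin: stress the penult if heavy (long vowel or closed), else the antepenult.
Weights: 3 stos H, 4 go L, 5 ga L.
The penult (syllable 4, go) is light, so stress falls on the antepenult (syllable 3, stos).
Stress on syllable 3: ap.gu:.ˈstos.go.ga.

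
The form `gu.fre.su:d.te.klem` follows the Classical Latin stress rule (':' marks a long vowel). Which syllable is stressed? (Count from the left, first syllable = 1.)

3

Classical Latin: stress the penult if heavy (long vowel or closed), else the antepenult.
Weights: 3 su:d H, 4 te L, 5 klem H.
The penult (syllable 4, te) is light, so stress falls on the antepenult (syllable 3, su:d).
Stress on syllable 3: gu.fre.ˈsu:d.te.klem.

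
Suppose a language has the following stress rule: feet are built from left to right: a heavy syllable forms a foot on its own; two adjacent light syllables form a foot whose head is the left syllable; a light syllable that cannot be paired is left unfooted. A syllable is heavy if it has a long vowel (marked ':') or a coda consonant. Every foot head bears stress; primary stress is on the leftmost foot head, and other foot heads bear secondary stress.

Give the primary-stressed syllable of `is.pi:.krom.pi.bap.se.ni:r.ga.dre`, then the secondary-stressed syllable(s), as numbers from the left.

Weights: 1 is H, 2 pi: H, 3 krom H, 4 pi L, 5 bap H, 6 se L, 7 ni:r H, 8 ga L, 9 dre L.
Parse left to right (heavy = foot alone; LL = one foot; stranded L unfooted): (ˈis) (ˈpi:) (ˈkrom) pi (ˈbap) se (ˈni:r) (ˈga.dre).
Foot heads: 1, 2, 3, 5, 7, 8.
Primary stress on the leftmost head = syllable 1.
Secondary stress on 2, 3, 5, 7, 8: ˈis.ˌpi:.ˌkrom.pi.ˌbap.se.ˌni:r.ˌga.dre.

primary 1, secondary 2, 3, 5, 7, 8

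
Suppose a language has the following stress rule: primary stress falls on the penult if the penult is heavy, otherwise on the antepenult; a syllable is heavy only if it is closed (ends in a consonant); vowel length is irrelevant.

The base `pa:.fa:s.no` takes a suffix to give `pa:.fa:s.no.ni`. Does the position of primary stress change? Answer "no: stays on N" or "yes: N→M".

no: stays on 2

Base `pa:.fa:s.no` (3 syllables):
  Weights: 1 pa: L, 2 fa:s H, 3 no L.
  The penult (syllable 2, fa:s) is heavy, so it takes stress.
  → primary stress on syllable 2.
Suffixed `pa:.fa:s.no.ni` (4 syllables):
  Weights: 2 fa:s H, 3 no L, 4 ni L.
  The penult (syllable 3, no) is light, so stress falls on the antepenult (syllable 2, fa:s).
  → primary stress on syllable 2.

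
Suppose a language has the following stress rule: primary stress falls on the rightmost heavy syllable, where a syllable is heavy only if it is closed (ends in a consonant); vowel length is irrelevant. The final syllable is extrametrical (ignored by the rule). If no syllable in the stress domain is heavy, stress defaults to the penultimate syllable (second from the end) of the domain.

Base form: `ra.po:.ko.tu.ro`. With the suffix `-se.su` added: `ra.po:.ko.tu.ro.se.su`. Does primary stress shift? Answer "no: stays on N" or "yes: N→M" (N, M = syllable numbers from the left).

yes: 3→5

Base `ra.po:.ko.tu.ro` (5 syllables):
  The final syllable (5, ro) is extrametrical; the stress domain is syllables 1–4.
  Weights: 1 ra L, 2 po: L, 3 ko L, 4 tu L.
  No heavy syllable in the domain; default to the penultimate syllable (second from the end) of the domain = syllable 3.
  → primary stress on syllable 3.
Suffixed `ra.po:.ko.tu.ro.se.su` (7 syllables):
  The final syllable (7, su) is extrametrical; the stress domain is syllables 1–6.
  Weights: 1 ra L, 2 po: L, 3 ko L, 4 tu L, 5 ro L, 6 se L.
  No heavy syllable in the domain; default to the penultimate syllable (second from the end) of the domain = syllable 5.
  → primary stress on syllable 5.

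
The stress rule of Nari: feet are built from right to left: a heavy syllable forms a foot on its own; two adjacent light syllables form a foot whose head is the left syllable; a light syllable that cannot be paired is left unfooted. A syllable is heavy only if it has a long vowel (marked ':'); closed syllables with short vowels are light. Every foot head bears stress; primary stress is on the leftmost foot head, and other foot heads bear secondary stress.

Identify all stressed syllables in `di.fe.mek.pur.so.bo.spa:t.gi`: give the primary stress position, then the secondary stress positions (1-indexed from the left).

primary 1, secondary 3, 5, 7

Weights: 1 di L, 2 fe L, 3 mek L, 4 pur L, 5 so L, 6 bo L, 7 spa:t H, 8 gi L.
Parse right to left (heavy = foot alone; LL = one foot; stranded L unfooted): (ˈdi.fe) (ˈmek.pur) (ˈso.bo) (ˈspa:t) gi.
Foot heads: 1, 3, 5, 7.
Primary stress on the leftmost head = syllable 1.
Secondary stress on 3, 5, 7: ˈdi.fe.ˌmek.pur.ˌso.bo.ˌspa:t.gi.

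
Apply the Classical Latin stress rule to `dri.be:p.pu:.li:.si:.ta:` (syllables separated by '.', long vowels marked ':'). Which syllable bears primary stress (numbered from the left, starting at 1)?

Classical Latin: stress the penult if heavy (long vowel or closed), else the antepenult.
Weights: 4 li: H, 5 si: H, 6 ta: H.
The penult (syllable 5, si:) is heavy, so it takes stress.
Stress on syllable 5: dri.be:p.pu:.li:.ˈsi:.ta:.

5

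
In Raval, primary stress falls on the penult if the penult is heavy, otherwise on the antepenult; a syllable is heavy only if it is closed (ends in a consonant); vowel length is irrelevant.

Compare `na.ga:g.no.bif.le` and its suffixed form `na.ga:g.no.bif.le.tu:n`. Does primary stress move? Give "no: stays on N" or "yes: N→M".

no: stays on 4

Base `na.ga:g.no.bif.le` (5 syllables):
  Weights: 3 no L, 4 bif H, 5 le L.
  The penult (syllable 4, bif) is heavy, so it takes stress.
  → primary stress on syllable 4.
Suffixed `na.ga:g.no.bif.le.tu:n` (6 syllables):
  Weights: 4 bif H, 5 le L, 6 tu:n H.
  The penult (syllable 5, le) is light, so stress falls on the antepenult (syllable 4, bif).
  → primary stress on syllable 4.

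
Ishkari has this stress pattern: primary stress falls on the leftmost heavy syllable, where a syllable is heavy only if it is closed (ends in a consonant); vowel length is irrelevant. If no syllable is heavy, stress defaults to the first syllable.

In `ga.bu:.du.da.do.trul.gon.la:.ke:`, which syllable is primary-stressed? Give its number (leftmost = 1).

6

Weights: 1 ga L, 2 bu: L, 3 du L, 4 da L, 5 do L, 6 trul H, 7 gon H, 8 la: L, 9 ke: L.
Heavy syllables in the domain: 6, 7. The leftmost is syllable 6 (trul).
Primary stress: syllable 6 → ga.bu:.du.da.do.ˈtrul.gon.la:.ke:.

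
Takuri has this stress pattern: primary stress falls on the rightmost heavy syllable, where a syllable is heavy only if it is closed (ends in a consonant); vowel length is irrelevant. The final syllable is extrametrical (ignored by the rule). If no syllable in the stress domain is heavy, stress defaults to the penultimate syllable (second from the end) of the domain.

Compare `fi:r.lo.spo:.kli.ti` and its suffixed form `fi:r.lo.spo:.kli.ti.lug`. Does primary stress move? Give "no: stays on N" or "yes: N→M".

no: stays on 1

Base `fi:r.lo.spo:.kli.ti` (5 syllables):
  The final syllable (5, ti) is extrametrical; the stress domain is syllables 1–4.
  Weights: 1 fi:r H, 2 lo L, 3 spo: L, 4 kli L.
  Heavy syllables in the domain: 1. The rightmost is syllable 1 (fi:r).
  → primary stress on syllable 1.
Suffixed `fi:r.lo.spo:.kli.ti.lug` (6 syllables):
  The final syllable (6, lug) is extrametrical; the stress domain is syllables 1–5.
  Weights: 1 fi:r H, 2 lo L, 3 spo: L, 4 kli L, 5 ti L.
  Heavy syllables in the domain: 1. The rightmost is syllable 1 (fi:r).
  → primary stress on syllable 1.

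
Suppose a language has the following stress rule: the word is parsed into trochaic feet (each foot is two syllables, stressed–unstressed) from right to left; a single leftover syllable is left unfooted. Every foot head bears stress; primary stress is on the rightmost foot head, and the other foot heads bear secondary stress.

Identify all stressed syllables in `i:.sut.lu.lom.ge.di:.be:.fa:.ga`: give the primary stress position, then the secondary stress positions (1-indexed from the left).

Parse right to left into trochaic (ˈσσ) feet: i: (ˈsut.lu) (ˈlom.ge) (ˈdi:.be:) (ˈfa:.ga). Syllable 1 is left unfooted.
Foot heads (stressed positions): 2, 4, 6, 8.
End Rule Rightmost: primary stress on the rightmost head = syllable 8.
Secondary stress on 2, 4, 6: i:.ˌsut.lu.ˌlom.ge.ˌdi:.be:.ˈfa:.ga.

primary 8, secondary 2, 4, 6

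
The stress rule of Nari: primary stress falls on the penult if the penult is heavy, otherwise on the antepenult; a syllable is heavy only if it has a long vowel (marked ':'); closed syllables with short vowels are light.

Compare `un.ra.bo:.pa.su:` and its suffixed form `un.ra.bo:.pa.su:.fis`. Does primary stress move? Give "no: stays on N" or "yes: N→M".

yes: 3→5

Base `un.ra.bo:.pa.su:` (5 syllables):
  Weights: 3 bo: H, 4 pa L, 5 su: H.
  The penult (syllable 4, pa) is light, so stress falls on the antepenult (syllable 3, bo:).
  → primary stress on syllable 3.
Suffixed `un.ra.bo:.pa.su:.fis` (6 syllables):
  Weights: 4 pa L, 5 su: H, 6 fis L.
  The penult (syllable 5, su:) is heavy, so it takes stress.
  → primary stress on syllable 5.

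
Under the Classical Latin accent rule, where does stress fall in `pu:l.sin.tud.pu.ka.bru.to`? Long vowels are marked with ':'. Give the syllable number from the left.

5

Classical Latin: stress the penult if heavy (long vowel or closed), else the antepenult.
Weights: 5 ka L, 6 bru L, 7 to L.
The penult (syllable 6, bru) is light, so stress falls on the antepenult (syllable 5, ka).
Stress on syllable 5: pu:l.sin.tud.pu.ˈka.bru.to.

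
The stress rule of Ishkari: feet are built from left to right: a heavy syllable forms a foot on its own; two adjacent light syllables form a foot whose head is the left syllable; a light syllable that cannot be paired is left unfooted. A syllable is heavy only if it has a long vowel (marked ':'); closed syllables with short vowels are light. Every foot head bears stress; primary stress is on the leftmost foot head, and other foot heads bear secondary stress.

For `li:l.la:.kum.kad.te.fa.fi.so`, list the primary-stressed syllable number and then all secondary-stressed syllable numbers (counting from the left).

Weights: 1 li:l H, 2 la: H, 3 kum L, 4 kad L, 5 te L, 6 fa L, 7 fi L, 8 so L.
Parse left to right (heavy = foot alone; LL = one foot; stranded L unfooted): (ˈli:l) (ˈla:) (ˈkum.kad) (ˈte.fa) (ˈfi.so).
Foot heads: 1, 2, 3, 5, 7.
Primary stress on the leftmost head = syllable 1.
Secondary stress on 2, 3, 5, 7: ˈli:l.ˌla:.ˌkum.kad.ˌte.fa.ˌfi.so.

primary 1, secondary 2, 3, 5, 7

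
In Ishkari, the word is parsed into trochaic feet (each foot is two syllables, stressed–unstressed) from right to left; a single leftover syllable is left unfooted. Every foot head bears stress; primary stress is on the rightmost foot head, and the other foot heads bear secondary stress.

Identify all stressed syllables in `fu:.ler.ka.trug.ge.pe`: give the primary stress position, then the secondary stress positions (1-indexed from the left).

primary 5, secondary 1, 3

Parse right to left into trochaic (ˈσσ) feet: (ˈfu:.ler) (ˈka.trug) (ˈge.pe).
Foot heads (stressed positions): 1, 3, 5.
End Rule Rightmost: primary stress on the rightmost head = syllable 5.
Secondary stress on 1, 3: ˌfu:.ler.ˌka.trug.ˈge.pe.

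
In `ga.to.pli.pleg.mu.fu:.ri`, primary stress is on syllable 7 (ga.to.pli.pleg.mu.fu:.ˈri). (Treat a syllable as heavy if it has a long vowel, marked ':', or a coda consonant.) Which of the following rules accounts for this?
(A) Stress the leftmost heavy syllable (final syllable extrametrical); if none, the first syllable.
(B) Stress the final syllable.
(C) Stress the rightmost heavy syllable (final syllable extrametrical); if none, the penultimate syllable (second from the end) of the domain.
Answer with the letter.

Rule A → syllable 4 (observed: 7).
Rule B → syllable 7 ✓.
Rule C → syllable 6 (observed: 7).

B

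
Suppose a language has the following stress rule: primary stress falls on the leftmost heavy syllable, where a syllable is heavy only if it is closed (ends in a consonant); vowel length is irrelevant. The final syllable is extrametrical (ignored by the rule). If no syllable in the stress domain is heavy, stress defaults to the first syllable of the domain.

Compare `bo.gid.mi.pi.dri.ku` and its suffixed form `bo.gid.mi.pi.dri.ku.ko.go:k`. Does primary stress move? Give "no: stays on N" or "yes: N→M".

Base `bo.gid.mi.pi.dri.ku` (6 syllables):
  The final syllable (6, ku) is extrametrical; the stress domain is syllables 1–5.
  Weights: 1 bo L, 2 gid H, 3 mi L, 4 pi L, 5 dri L.
  Heavy syllables in the domain: 2. The leftmost is syllable 2 (gid).
  → primary stress on syllable 2.
Suffixed `bo.gid.mi.pi.dri.ku.ko.go:k` (8 syllables):
  The final syllable (8, go:k) is extrametrical; the stress domain is syllables 1–7.
  Weights: 1 bo L, 2 gid H, 3 mi L, 4 pi L, 5 dri L, 6 ku L, 7 ko L.
  Heavy syllables in the domain: 2. The leftmost is syllable 2 (gid).
  → primary stress on syllable 2.

no: stays on 2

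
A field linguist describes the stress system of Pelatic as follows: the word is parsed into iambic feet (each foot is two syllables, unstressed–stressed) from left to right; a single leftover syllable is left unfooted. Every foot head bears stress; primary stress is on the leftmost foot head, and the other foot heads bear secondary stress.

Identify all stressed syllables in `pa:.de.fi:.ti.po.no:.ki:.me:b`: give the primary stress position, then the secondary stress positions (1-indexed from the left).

primary 2, secondary 4, 6, 8

Parse left to right into iambic (σˈσ) feet: (pa:.ˈde) (fi:.ˈti) (po.ˈno:) (ki:.ˈme:b).
Foot heads (stressed positions): 2, 4, 6, 8.
End Rule Leftmost: primary stress on the leftmost head = syllable 2.
Secondary stress on 4, 6, 8: pa:.ˈde.fi:.ˌti.po.ˌno:.ki:.ˌme:b.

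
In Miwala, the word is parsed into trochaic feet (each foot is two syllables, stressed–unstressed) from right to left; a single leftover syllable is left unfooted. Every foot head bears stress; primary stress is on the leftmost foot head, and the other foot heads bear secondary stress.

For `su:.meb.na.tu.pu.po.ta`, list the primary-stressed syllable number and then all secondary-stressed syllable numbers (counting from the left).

Parse right to left into trochaic (ˈσσ) feet: su: (ˈmeb.na) (ˈtu.pu) (ˈpo.ta). Syllable 1 is left unfooted.
Foot heads (stressed positions): 2, 4, 6.
End Rule Leftmost: primary stress on the leftmost head = syllable 2.
Secondary stress on 4, 6: su:.ˈmeb.na.ˌtu.pu.ˌpo.ta.

primary 2, secondary 4, 6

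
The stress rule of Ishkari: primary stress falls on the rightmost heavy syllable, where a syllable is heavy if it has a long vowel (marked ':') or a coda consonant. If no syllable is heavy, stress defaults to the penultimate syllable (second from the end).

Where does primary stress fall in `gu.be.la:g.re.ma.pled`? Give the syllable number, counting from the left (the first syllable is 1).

Weights: 1 gu L, 2 be L, 3 la:g H, 4 re L, 5 ma L, 6 pled H.
Heavy syllables in the domain: 3, 6. The rightmost is syllable 6 (pled).
Primary stress: syllable 6 → gu.be.la:g.re.ma.ˈpled.

6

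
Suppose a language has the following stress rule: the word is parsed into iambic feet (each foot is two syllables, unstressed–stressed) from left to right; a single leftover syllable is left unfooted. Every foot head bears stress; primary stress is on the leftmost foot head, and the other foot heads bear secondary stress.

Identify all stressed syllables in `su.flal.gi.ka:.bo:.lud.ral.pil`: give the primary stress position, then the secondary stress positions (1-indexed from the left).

Parse left to right into iambic (σˈσ) feet: (su.ˈflal) (gi.ˈka:) (bo:.ˈlud) (ral.ˈpil).
Foot heads (stressed positions): 2, 4, 6, 8.
End Rule Leftmost: primary stress on the leftmost head = syllable 2.
Secondary stress on 4, 6, 8: su.ˈflal.gi.ˌka:.bo:.ˌlud.ral.ˌpil.

primary 2, secondary 4, 6, 8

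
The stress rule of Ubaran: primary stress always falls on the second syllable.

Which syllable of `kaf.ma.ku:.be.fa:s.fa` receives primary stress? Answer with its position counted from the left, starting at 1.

The word has 6 syllables; the second syllable is syllable 2 (ma).
Primary stress: syllable 2 → kaf.ˈma.ku:.be.fa:s.fa.

2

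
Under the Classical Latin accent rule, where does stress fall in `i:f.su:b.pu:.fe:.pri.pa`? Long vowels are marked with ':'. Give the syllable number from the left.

4

Classical Latin: stress the penult if heavy (long vowel or closed), else the antepenult.
Weights: 4 fe: H, 5 pri L, 6 pa L.
The penult (syllable 5, pri) is light, so stress falls on the antepenult (syllable 4, fe:).
Stress on syllable 4: i:f.su:b.pu:.ˈfe:.pri.pa.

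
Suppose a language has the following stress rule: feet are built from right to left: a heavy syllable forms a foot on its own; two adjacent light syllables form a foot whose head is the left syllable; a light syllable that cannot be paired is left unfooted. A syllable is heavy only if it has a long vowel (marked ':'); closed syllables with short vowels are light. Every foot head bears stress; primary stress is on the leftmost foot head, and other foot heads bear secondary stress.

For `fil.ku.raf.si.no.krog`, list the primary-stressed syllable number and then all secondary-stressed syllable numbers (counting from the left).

primary 1, secondary 3, 5

Weights: 1 fil L, 2 ku L, 3 raf L, 4 si L, 5 no L, 6 krog L.
Parse right to left (heavy = foot alone; LL = one foot; stranded L unfooted): (ˈfil.ku) (ˈraf.si) (ˈno.krog).
Foot heads: 1, 3, 5.
Primary stress on the leftmost head = syllable 1.
Secondary stress on 3, 5: ˈfil.ku.ˌraf.si.ˌno.krog.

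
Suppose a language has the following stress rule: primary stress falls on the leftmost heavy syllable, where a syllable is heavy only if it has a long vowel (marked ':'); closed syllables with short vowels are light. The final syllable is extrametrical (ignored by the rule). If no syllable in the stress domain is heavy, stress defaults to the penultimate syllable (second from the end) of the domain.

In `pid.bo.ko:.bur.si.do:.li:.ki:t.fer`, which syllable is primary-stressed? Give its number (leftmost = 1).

The final syllable (9, fer) is extrametrical; the stress domain is syllables 1–8.
Weights: 1 pid L, 2 bo L, 3 ko: H, 4 bur L, 5 si L, 6 do: H, 7 li: H, 8 ki:t H.
Heavy syllables in the domain: 3, 6, 7, 8. The leftmost is syllable 3 (ko:).
Primary stress: syllable 3 → pid.bo.ˈko:.bur.si.do:.li:.ki:t.fer.

3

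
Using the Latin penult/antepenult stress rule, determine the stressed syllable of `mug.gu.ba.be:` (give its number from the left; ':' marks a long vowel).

Classical Latin: stress the penult if heavy (long vowel or closed), else the antepenult.
Weights: 2 gu L, 3 ba L, 4 be: H.
The penult (syllable 3, ba) is light, so stress falls on the antepenult (syllable 2, gu).
Stress on syllable 2: mug.ˈgu.ba.be:.

2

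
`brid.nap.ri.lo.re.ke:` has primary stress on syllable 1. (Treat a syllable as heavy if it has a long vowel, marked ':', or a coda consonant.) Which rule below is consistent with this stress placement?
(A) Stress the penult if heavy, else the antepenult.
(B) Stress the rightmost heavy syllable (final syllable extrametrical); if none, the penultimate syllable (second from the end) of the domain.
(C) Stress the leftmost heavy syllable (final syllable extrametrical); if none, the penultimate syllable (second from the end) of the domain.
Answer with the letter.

C

Rule A → syllable 4 (observed: 1).
Rule B → syllable 2 (observed: 1).
Rule C → syllable 1 ✓.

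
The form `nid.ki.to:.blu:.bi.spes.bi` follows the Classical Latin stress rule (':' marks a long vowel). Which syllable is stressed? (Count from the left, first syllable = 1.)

6

Classical Latin: stress the penult if heavy (long vowel or closed), else the antepenult.
Weights: 5 bi L, 6 spes H, 7 bi L.
The penult (syllable 6, spes) is heavy, so it takes stress.
Stress on syllable 6: nid.ki.to:.blu:.bi.ˈspes.bi.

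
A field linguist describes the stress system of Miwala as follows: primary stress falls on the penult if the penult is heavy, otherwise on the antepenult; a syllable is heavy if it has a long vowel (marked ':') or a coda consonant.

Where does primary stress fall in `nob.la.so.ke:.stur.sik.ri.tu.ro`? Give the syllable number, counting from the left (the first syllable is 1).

Weights: 7 ri L, 8 tu L, 9 ro L.
The penult (syllable 8, tu) is light, so stress falls on the antepenult (syllable 7, ri).
Primary stress: syllable 7 → nob.la.so.ke:.stur.sik.ˈri.tu.ro.

7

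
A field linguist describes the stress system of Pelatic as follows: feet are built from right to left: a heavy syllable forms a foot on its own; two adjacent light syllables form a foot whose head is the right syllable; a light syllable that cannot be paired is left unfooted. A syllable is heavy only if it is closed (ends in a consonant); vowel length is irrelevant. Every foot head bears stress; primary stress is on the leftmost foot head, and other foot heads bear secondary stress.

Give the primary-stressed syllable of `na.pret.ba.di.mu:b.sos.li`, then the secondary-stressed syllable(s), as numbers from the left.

Weights: 1 na L, 2 pret H, 3 ba L, 4 di L, 5 mu:b H, 6 sos H, 7 li L.
Parse right to left (heavy = foot alone; LL = one foot; stranded L unfooted): na (ˈpret) (ba.ˈdi) (ˈmu:b) (ˈsos) li.
Foot heads: 2, 4, 5, 6.
Primary stress on the leftmost head = syllable 2.
Secondary stress on 4, 5, 6: na.ˈpret.ba.ˌdi.ˌmu:b.ˌsos.li.

primary 2, secondary 4, 5, 6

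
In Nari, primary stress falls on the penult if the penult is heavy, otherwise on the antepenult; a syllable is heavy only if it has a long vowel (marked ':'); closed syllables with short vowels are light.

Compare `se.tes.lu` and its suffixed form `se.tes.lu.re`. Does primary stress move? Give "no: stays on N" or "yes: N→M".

Base `se.tes.lu` (3 syllables):
  Weights: 1 se L, 2 tes L, 3 lu L.
  The penult (syllable 2, tes) is light, so stress falls on the antepenult (syllable 1, se).
  → primary stress on syllable 1.
Suffixed `se.tes.lu.re` (4 syllables):
  Weights: 2 tes L, 3 lu L, 4 re L.
  The penult (syllable 3, lu) is light, so stress falls on the antepenult (syllable 2, tes).
  → primary stress on syllable 2.

yes: 1→2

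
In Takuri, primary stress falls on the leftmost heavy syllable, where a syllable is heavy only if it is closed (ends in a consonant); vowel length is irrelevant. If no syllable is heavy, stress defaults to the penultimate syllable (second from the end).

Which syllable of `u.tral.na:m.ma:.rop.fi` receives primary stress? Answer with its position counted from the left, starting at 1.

2

Weights: 1 u L, 2 tral H, 3 na:m H, 4 ma: L, 5 rop H, 6 fi L.
Heavy syllables in the domain: 2, 3, 5. The leftmost is syllable 2 (tral).
Primary stress: syllable 2 → u.ˈtral.na:m.ma:.rop.fi.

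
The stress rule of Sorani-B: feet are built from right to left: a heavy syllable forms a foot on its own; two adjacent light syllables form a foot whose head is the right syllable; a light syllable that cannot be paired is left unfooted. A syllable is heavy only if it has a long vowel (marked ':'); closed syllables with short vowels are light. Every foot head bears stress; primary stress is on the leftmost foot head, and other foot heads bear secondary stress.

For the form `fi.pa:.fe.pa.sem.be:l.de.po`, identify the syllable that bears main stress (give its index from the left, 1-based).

2

Weights: 1 fi L, 2 pa: H, 3 fe L, 4 pa L, 5 sem L, 6 be:l H, 7 de L, 8 po L.
Parse right to left (heavy = foot alone; LL = one foot; stranded L unfooted): fi (ˈpa:) fe (pa.ˈsem) (ˈbe:l) (de.ˈpo).
Foot heads: 2, 5, 6, 8.
Primary stress on the leftmost head = syllable 2.
Primary stress: syllable 2 → fi.ˈpa:.fe.pa.sem.be:l.de.po.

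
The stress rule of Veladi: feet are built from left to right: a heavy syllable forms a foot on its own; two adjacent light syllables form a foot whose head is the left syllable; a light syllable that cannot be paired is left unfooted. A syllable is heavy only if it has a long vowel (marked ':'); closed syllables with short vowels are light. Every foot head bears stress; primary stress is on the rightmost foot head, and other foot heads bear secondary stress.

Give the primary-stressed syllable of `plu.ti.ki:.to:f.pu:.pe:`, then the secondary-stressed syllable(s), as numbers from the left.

primary 6, secondary 1, 3, 4, 5

Weights: 1 plu L, 2 ti L, 3 ki: H, 4 to:f H, 5 pu: H, 6 pe: H.
Parse left to right (heavy = foot alone; LL = one foot; stranded L unfooted): (ˈplu.ti) (ˈki:) (ˈto:f) (ˈpu:) (ˈpe:).
Foot heads: 1, 3, 4, 5, 6.
Primary stress on the rightmost head = syllable 6.
Secondary stress on 1, 3, 4, 5: ˌplu.ti.ˌki:.ˌto:f.ˌpu:.ˈpe:.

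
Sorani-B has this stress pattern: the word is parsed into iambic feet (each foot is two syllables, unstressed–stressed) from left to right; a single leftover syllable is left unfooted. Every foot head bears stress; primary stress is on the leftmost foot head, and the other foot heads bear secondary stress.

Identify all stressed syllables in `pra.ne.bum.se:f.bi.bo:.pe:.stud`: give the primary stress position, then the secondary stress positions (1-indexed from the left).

Parse left to right into iambic (σˈσ) feet: (pra.ˈne) (bum.ˈse:f) (bi.ˈbo:) (pe:.ˈstud).
Foot heads (stressed positions): 2, 4, 6, 8.
End Rule Leftmost: primary stress on the leftmost head = syllable 2.
Secondary stress on 4, 6, 8: pra.ˈne.bum.ˌse:f.bi.ˌbo:.pe:.ˌstud.

primary 2, secondary 4, 6, 8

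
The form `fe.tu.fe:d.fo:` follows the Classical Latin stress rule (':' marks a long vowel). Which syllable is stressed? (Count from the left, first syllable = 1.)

3

Classical Latin: stress the penult if heavy (long vowel or closed), else the antepenult.
Weights: 2 tu L, 3 fe:d H, 4 fo: H.
The penult (syllable 3, fe:d) is heavy, so it takes stress.
Stress on syllable 3: fe.tu.ˈfe:d.fo:.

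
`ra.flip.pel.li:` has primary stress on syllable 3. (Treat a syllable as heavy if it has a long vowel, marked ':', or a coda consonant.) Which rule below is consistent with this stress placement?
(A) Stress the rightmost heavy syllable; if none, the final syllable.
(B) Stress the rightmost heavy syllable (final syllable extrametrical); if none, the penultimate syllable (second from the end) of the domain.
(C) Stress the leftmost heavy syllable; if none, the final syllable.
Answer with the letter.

Rule A → syllable 4 (observed: 3).
Rule B → syllable 3 ✓.
Rule C → syllable 2 (observed: 3).

B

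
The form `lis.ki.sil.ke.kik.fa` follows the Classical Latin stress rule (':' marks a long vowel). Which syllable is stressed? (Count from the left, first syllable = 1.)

Classical Latin: stress the penult if heavy (long vowel or closed), else the antepenult.
Weights: 4 ke L, 5 kik H, 6 fa L.
The penult (syllable 5, kik) is heavy, so it takes stress.
Stress on syllable 5: lis.ki.sil.ke.ˈkik.fa.

5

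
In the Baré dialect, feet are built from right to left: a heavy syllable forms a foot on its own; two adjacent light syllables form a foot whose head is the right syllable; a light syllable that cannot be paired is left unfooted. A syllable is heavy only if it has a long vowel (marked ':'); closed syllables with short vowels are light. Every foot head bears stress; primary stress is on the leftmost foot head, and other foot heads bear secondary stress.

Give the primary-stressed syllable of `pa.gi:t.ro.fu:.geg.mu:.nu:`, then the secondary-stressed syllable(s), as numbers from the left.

primary 2, secondary 4, 6, 7

Weights: 1 pa L, 2 gi:t H, 3 ro L, 4 fu: H, 5 geg L, 6 mu: H, 7 nu: H.
Parse right to left (heavy = foot alone; LL = one foot; stranded L unfooted): pa (ˈgi:t) ro (ˈfu:) geg (ˈmu:) (ˈnu:).
Foot heads: 2, 4, 6, 7.
Primary stress on the leftmost head = syllable 2.
Secondary stress on 4, 6, 7: pa.ˈgi:t.ro.ˌfu:.geg.ˌmu:.ˌnu:.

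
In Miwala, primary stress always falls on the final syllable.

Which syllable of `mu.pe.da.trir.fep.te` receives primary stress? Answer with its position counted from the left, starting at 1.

The word has 6 syllables; the final syllable is syllable 6 (te).
Primary stress: syllable 6 → mu.pe.da.trir.fep.ˈte.

6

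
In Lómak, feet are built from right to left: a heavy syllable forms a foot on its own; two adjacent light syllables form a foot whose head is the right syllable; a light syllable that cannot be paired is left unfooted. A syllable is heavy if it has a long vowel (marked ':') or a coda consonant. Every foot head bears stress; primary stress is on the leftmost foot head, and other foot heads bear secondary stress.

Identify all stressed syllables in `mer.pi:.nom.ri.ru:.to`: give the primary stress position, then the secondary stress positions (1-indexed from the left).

primary 1, secondary 2, 3, 5

Weights: 1 mer H, 2 pi: H, 3 nom H, 4 ri L, 5 ru: H, 6 to L.
Parse right to left (heavy = foot alone; LL = one foot; stranded L unfooted): (ˈmer) (ˈpi:) (ˈnom) ri (ˈru:) to.
Foot heads: 1, 2, 3, 5.
Primary stress on the leftmost head = syllable 1.
Secondary stress on 2, 3, 5: ˈmer.ˌpi:.ˌnom.ri.ˌru:.to.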